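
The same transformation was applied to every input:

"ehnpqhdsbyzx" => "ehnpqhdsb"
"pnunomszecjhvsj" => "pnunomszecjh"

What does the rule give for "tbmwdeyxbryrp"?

The rule is to delete the last 3 characters.
So "tbmwdeyxbryrp" becomes "tbmwdeyxbr".

tbmwdeyxbr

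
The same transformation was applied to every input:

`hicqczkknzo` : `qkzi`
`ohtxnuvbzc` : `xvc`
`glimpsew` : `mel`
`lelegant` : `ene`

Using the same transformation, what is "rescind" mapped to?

The rule is to move the first 2 characters to the end (rotate left by 2), then keep one character in every 3, starting at position 2 (positions 2nd, 5th, 8th, ...).
"rescind" → "cd".

cd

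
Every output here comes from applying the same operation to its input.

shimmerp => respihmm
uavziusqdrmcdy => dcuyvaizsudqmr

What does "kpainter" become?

Rule — move the last 3 characters to the front (rotate right by 3), then swap each adjacent pair of characters (1↔2, 3↔4, ...).
For "kpainter", step one produces "terkpain"; step two turns that into "etkrapni".

etkrapni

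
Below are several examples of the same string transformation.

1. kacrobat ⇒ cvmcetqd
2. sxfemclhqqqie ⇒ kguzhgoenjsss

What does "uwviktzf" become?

Looking at the pairs, the operation is to move the last 2 characters to the front (rotate right by 2), then shift every letter 2 places forward in the alphabet (wrapping around).
Doing the same to "uwviktzf": "bhwyxkmv".

bhwyxkmv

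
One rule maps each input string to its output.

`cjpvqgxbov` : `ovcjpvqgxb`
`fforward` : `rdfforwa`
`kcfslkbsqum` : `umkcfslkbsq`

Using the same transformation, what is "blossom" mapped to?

ombloss

The rule is to move the last 2 characters to the front (rotate right by 2).
So "blossom" becomes "ombloss".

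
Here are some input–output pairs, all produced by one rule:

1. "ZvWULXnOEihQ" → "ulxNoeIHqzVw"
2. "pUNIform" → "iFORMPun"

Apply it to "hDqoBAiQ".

ObaIqHdQ

In each case the input is transformed by: flip the case of every letter, then move the first 3 characters to the end (rotate left by 3).
"hDqoBAiQ" → "HdQObaIq" → "ObaIqHdQ".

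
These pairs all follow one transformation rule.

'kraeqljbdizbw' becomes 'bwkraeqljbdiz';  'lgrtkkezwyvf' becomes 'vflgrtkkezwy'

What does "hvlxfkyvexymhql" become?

qlhvlxfkyvexymh

The rule is to move the last 2 characters to the front (rotate right by 2).
Applying that to "hvlxfkyvexymhql" gives "qlhvlxfkyvexymh".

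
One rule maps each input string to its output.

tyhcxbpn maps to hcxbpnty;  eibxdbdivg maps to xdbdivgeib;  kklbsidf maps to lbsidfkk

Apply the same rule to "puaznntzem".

znntzempua

The pattern: move the last 2 characters to the front (rotate right by 2), then swap the front and back halves of the string.
For "puaznntzem", step one produces "empuaznntz"; step two turns that into "znntzempua".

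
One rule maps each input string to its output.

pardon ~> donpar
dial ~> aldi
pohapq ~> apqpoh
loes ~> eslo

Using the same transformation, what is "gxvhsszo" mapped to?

sszogxvh

The rule is to swap the front and back halves of the string.
On "gxvhsszo" that produces "sszogxvh".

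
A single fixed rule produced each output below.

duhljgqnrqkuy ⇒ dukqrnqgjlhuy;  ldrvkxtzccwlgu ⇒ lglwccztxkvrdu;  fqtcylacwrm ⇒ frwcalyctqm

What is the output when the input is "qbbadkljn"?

qjlkdabbn

Each output is the input with this applied: reverse the string, then swap the first and last characters.
Applying both steps to "qbbadkljn": "njlkdabbq", then "qjlkdabbn".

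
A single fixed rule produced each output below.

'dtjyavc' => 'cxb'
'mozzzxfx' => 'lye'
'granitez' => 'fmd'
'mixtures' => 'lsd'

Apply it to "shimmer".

rlq

In each case the input is transformed by: shift every letter 1 place backward in the alphabet (wrapping around), then keep one character in every 3, starting at position 1 (positions 1st, 4th, 7th, ...).
On "shimmer": the first step gives "rghlldq", and the second then gives "rlq".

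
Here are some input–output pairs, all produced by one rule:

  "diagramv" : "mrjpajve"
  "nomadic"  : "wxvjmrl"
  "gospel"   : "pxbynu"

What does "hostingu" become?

qxbcrwpd

The transformation: shift every letter 9 places forward in the alphabet (wrapping around).
"hostingu" → "qxbcrwpd".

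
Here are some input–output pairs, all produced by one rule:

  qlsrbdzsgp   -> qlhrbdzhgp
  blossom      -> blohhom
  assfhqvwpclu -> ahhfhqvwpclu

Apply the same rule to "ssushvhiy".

hhuhhvhiy

The rule is to replace every "s" with "h".
So "ssushvhiy" becomes "hhuhhvhiy".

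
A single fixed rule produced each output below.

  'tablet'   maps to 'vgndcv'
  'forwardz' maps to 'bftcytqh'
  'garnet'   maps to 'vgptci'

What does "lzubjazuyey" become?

Each output is the input with this applied: reverse the string, then shift every letter 2 places forward in the alphabet (wrapping around).
Working it through for "lzubjazuyey": intermediate "yeyuzajbuzl", final "agawbcldwbn".
(Check on "tablet": → "telbat" → "vgndcv" ✓)

agawbcldwbn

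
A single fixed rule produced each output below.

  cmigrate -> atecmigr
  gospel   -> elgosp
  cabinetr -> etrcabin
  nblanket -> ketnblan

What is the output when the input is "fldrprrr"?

Each output is the input with this applied: move the first character to the end, then swap the front and back halves of the string.
Starting from "fldrprrr": after the first operation, "ldrprrrf"; after the second, "rrrfldrp".

rrrfldrp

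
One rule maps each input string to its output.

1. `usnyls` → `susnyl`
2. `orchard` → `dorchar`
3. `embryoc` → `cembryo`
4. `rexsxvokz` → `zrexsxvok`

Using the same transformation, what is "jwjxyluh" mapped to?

hjwjxylu

The rule is to move the last character to the front.
For "jwjxyluh" the result is "hjwjxylu".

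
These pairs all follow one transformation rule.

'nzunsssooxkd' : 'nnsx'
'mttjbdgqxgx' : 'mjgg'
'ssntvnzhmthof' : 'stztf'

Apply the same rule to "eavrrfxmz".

erx

In each case the input is transformed by: keep one character in every 3, starting at position 1 (positions 1st, 4th, 7th, ...).
Doing the same to "eavrrfxmz": "erx".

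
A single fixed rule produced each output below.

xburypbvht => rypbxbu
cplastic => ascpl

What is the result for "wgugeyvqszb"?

geyvqwgu

Rule — delete the last 3 characters, then move the first 3 characters to the end (rotate left by 3).
Applying both steps to "wgugeyvqszb": "wgugeyvq", then "geyvqwgu".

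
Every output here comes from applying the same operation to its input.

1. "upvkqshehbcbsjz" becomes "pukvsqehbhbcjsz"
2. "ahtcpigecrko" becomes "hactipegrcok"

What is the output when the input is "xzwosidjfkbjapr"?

What's happening: swap each adjacent pair of characters (1↔2, 3↔4, ...).
Doing the same to "xzwosidjfkbjapr": "zxowisjdkfjbpar".

zxowisjdkfjbpar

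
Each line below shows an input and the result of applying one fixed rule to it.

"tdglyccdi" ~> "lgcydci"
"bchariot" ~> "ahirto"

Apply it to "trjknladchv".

kjlndahcv

In each case the input is transformed by: swap each adjacent pair of characters (1↔2, 3↔4, ...), then delete the first 2 characters.
Applying both steps to "trjknladchv": "rtkjlndahcv", then "kjlndahcv".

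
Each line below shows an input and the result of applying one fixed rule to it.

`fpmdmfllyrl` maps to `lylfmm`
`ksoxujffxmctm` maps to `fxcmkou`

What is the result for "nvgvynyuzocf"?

yzcngy

What's happening: keep every other character starting from the first (positions 1st, 3rd, 5th, ...), then move the first 3 characters to the end (rotate left by 3).
Doing the same to "nvgvynyuzocf": "yzcngy".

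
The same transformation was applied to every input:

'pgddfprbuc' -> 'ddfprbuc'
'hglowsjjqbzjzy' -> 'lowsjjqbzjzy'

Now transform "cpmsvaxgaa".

Looking at the pairs, the operation is to delete the first 2 characters.
So "cpmsvaxgaa" becomes "msvaxgaa".

msvaxgaa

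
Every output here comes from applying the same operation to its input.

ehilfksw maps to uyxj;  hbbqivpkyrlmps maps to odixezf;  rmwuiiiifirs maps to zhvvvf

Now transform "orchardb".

Looking at the pairs, the operation is to keep every other character starting from the second (positions 2nd, 4th, 6th, ...), then shift every letter 13 places forward in the alphabet (wrapping around) — i.e. ROT13.
On "orchardb": the first step gives "rhrb", and the second then gives "eueo".

eueo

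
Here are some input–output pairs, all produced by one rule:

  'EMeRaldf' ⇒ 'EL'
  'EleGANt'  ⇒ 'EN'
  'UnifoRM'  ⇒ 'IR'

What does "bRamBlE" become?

The pattern: keep one character in every 3, starting at position 3 (positions 3rd, 6th, 9th, ...), then convert every letter to uppercase.
On "bRamBlE": the first step gives "al", and the second then gives "AL".

AL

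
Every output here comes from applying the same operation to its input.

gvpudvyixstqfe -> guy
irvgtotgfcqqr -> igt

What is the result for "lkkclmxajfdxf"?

The rule is to keep one character in every 3, starting at position 1 (positions 1st, 4th, 7th, ...), then delete the last 2 characters.
Applying both steps to "lkkclmxajfdxf": "lcxff", then "lcx".

lcx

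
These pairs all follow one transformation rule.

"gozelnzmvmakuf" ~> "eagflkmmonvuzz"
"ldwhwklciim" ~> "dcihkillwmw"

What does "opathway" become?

aaohtpyw

The transformation: sort the characters into alphabetical order, then swap each adjacent pair of characters (1↔2, 3↔4, ...).
Working it through for "opathway": intermediate "aahoptwy", final "aaohtpyw".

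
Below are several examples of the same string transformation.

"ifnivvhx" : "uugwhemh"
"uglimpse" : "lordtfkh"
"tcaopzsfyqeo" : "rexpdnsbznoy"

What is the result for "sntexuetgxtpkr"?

What's happening: swap the front and back halves of the string, then shift every letter 1 place backward in the alphabet (wrapping around).
For "sntexuetgxtpkr", step one produces "tgxtpkrsntexue"; step two turns that into "sfwsojqrmsdwtd".

sfwsojqrmsdwtd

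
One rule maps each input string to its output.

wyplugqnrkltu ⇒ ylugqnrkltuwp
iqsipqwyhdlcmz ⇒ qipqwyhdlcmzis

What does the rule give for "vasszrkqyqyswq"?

aszrkqyqyswqvs

Each output is the input with this applied: move the first 2 characters to the end (rotate left by 2), then swap the first and last characters.
"vasszrkqyqyswq" → "sszrkqyqyswqva" → "aszrkqyqyswqvs".
(Check on "iqsipqwyhdlcmz": → "sipqwyhdlcmziq" → "qipqwyhdlcmzis" ✓)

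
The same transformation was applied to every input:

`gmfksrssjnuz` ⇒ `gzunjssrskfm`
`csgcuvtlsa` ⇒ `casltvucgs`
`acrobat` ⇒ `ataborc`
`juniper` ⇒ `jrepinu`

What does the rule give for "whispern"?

wnrepsih

Looking at the pairs, the operation is to move the first character to the end, then reverse the string.
On "whispern" that produces "wnrepsih".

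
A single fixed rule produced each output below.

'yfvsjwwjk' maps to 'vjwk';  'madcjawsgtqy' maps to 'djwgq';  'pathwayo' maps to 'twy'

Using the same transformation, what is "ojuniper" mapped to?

uie

Looking at the pairs, the operation is to delete the first 2 characters, then keep every other character starting from the first (positions 1st, 3rd, 5th, ...).
"ojuniper" → "uniper" → "uie".
(Check on "madcjawsgtqy": → "dcjawsgtqy" → "djwgq" ✓)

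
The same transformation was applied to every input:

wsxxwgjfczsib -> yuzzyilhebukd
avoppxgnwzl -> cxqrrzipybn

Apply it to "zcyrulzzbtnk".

beatwnbbdvpm

The rule is to shift every letter 2 places forward in the alphabet (wrapping around).
"zcyrulzzbtnk" → "beatwnbbdvpm".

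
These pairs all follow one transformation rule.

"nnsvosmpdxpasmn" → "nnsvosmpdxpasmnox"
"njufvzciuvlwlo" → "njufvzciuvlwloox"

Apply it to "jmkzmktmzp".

jmkzmktmzpox

Each output is the input with this applied: append "ox".
For "jmkzmktmzp" the result is "jmkzmktmzpox".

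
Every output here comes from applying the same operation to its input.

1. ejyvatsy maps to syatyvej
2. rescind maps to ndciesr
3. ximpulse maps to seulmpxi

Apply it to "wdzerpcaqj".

In each case the input is transformed by: reverse the string, then swap each adjacent pair of characters (1↔2, 3↔4, ...).
Doing the same to "wdzerpcaqj": "qjcarpzewd".

qjcarpzewd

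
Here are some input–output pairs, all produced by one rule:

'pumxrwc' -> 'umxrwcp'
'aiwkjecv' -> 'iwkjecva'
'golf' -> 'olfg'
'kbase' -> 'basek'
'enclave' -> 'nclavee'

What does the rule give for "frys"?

The transformation: move the first character to the end.
For "frys" the result is "rysf".

rysf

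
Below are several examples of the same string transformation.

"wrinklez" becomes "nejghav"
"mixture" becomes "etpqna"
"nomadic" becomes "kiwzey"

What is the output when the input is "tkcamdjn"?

What's happening: shift every letter 4 places backward in the alphabet (wrapping around), then delete the first character.
Working it through for "tkcamdjn": intermediate "pgywizfj", final "gywizfj".

gywizfj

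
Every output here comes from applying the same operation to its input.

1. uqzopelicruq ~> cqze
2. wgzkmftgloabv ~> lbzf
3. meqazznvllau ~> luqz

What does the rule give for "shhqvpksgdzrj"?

grhp

Each output is the input with this applied: keep one character in every 3, starting at position 3 (positions 3rd, 6th, 9th, ...), then move the last 2 characters to the front (rotate right by 2).
Applying both steps to "shhqvpksgdzrj": "hpgr", then "grhp".
(Check on "uqzopelicruq": → "zecq" → "cqze" ✓)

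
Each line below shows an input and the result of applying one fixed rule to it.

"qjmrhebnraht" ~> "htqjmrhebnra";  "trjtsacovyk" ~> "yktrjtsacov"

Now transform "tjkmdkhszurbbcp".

What's happening: move the last 2 characters to the front (rotate right by 2).
Doing the same to "tjkmdkhszurbbcp": "cptjkmdkhszurbb".

cptjkmdkhszurbb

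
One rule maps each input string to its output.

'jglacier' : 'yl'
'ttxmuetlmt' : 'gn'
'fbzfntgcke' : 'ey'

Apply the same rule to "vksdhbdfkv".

Looking at the pairs, the operation is to shift every letter 6 places backward in the alphabet (wrapping around), then keep only the last 2 characters.
Applying both steps to "vksdhbdfkv": "pemxbvxzep", then "ep".

ep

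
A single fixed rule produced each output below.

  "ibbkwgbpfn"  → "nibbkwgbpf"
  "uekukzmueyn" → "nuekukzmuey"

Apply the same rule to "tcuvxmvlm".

mtcuvxmvl

The rule is to move the last character to the front.
For "tcuvxmvlm" the result is "mtcuvxmvl".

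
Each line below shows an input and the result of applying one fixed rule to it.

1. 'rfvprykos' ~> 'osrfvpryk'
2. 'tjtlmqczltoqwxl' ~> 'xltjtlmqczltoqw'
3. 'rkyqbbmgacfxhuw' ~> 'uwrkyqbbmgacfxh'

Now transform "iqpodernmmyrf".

rfiqpodernmmy

The transformation: move the last 2 characters to the front (rotate right by 2).
For "iqpodernmmyrf" the result is "rfiqpodernmmy".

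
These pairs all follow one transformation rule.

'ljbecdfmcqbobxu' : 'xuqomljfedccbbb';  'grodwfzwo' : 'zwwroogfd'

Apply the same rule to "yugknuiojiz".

Rule — sort the characters into reverse alphabetical order.
For "yugknuiojiz" the result is "zyuuonkjiig".

zyuuonkjiig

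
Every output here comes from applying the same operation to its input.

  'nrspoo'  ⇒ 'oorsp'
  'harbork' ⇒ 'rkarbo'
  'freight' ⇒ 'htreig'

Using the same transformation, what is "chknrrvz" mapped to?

Rule — delete the first character, then move the last 2 characters to the front (rotate right by 2).
Starting from "chknrrvz": after the first operation, "hknrrvz"; after the second, "vzhknrr".

vzhknrr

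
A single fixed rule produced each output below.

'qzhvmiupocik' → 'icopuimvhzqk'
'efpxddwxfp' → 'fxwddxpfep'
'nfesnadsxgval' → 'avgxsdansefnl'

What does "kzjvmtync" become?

The rule is to reverse the string, then move the first character to the end.
Working it through for "kzjvmtync": intermediate "cnytmvjzk", final "nytmvjzkc".

nytmvjzkc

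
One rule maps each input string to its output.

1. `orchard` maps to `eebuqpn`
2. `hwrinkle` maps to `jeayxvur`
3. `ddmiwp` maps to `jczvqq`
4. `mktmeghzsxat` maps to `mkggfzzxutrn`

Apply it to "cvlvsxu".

kiihfyp

What's happening: sort the characters into reverse alphabetical order, then shift every letter 13 places forward in the alphabet (wrapping around) — i.e. ROT13.
For "cvlvsxu" the result is "kiihfyp".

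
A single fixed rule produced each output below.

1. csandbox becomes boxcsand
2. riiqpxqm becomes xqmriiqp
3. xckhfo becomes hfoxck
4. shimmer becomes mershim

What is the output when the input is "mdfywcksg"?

The rule is to move the last 3 characters to the front (rotate right by 3).
For "mdfywcksg" the result is "ksgmdfywc".

ksgmdfywc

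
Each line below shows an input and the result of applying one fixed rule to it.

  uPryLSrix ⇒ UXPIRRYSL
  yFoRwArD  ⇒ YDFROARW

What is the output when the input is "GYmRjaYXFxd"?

GDYXMFRXJYA

What's happening: take characters alternately from the front and the back (1st, last, 2nd, 2nd-last, ...), then convert every letter to uppercase.
On "GYmRjaYXFxd": the first step gives "GdYxmFRXjYa", and the second then gives "GDYXMFRXJYA".
(Check on "yFoRwArD": → "yDFroARw" → "YDFROARW" ✓)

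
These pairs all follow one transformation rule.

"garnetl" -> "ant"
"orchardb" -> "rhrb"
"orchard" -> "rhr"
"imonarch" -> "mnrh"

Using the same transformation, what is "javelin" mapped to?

What's happening: keep every other character starting from the second (positions 2nd, 4th, 6th, ...).
"javelin" → "aei".

aei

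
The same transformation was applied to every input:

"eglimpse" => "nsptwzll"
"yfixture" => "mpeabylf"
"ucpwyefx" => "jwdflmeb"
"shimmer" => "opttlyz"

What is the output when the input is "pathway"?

The rule is to shift every letter 7 places forward in the alphabet (wrapping around), then move the first character to the end.
On "pathway": the first step gives "whaodhf", and the second then gives "haodhfw".

haodhfw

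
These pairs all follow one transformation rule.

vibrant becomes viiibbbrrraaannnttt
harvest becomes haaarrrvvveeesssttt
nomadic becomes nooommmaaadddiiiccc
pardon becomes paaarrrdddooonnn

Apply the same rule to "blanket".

What's happening: repeat every character 3 times, then delete the first 2 characters.
Starting from "blanket": after the first operation, "bbblllaaannnkkkeeettt"; after the second, "blllaaannnkkkeeettt".

blllaaannnkkkeeettt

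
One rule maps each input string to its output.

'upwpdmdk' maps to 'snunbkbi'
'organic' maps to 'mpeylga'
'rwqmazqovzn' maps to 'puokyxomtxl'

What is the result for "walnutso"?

uyjlsrqm

The pattern: shift every letter 2 places backward in the alphabet (wrapping around).
So "walnutso" becomes "uyjlsrqm".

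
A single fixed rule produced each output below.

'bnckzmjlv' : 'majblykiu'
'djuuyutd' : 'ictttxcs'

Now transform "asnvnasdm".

Each output is the input with this applied: swap each adjacent pair of characters (1↔2, 3↔4, ...), then shift every letter 1 place backward in the alphabet (wrapping around).
"asnvnasdm" → "savnandsm" → "rzumzmcrl".
(Check on "djuuyutd": → "jduuuydt" → "ictttxcs" ✓)

rzumzmcrl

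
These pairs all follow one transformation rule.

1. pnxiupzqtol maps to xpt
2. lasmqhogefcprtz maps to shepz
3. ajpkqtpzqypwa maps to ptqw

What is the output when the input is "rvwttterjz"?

The pattern: keep one character in every 3, starting at position 3 (positions 3rd, 6th, 9th, ...).
On "rvwttterjz" that produces "wtj".

wtj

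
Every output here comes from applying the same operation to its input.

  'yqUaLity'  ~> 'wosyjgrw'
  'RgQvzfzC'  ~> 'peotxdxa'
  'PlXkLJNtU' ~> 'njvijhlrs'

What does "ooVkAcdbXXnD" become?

mmtiyabzvvlb

The transformation: shift every letter 2 places backward in the alphabet (wrapping around), then convert every letter to lowercase.
For "ooVkAcdbXXnD", step one produces "mmTiYabzVVlB"; step two turns that into "mmtiyabzvvlb".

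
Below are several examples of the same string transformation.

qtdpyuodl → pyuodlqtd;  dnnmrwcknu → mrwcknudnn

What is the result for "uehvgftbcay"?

The pattern: move the first 3 characters to the end (rotate left by 3).
For "uehvgftbcay" the result is "vgftbcayueh".

vgftbcayueh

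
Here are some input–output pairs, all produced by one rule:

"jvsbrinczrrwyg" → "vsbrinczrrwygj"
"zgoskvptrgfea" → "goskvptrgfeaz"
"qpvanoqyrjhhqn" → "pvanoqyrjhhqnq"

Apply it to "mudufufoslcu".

udufufoslcum

Each output is the input with this applied: move the first character to the end.
Applying that to "mudufufoslcu" gives "udufufoslcum".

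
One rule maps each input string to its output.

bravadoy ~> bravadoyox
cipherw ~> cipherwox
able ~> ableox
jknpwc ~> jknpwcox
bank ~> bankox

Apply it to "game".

gameox

The rule is to append "ox".
On "game" that produces "gameox".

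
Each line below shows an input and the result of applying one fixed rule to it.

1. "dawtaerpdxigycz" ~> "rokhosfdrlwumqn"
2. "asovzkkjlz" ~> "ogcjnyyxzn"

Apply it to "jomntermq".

xcabhsfae

In each case the input is transformed by: shift every letter 12 places backward in the alphabet (wrapping around).
Doing the same to "jomntermq": "xcabhsfae".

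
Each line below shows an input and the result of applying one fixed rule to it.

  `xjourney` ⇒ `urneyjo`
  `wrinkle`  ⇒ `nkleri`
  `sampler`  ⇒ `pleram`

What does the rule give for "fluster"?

sterlu

Each output is the input with this applied: delete the first character, then move the first 2 characters to the end (rotate left by 2).
On "fluster" that produces "sterlu".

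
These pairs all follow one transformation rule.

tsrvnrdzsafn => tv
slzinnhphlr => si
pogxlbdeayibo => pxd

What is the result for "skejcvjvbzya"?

Rule — keep one character in every 3, starting at position 1 (positions 1st, 4th, 7th, ...), then delete the last 2 characters.
Applying both steps to "skejcvjvbzya": "sjjz", then "sj".

sj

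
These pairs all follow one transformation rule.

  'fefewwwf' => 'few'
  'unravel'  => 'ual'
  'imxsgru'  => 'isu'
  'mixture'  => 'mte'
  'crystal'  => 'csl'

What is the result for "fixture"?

Rule — keep one character in every 3, starting at position 1 (positions 1st, 4th, 7th, ...).
Applying that to "fixture" gives "fte".

fte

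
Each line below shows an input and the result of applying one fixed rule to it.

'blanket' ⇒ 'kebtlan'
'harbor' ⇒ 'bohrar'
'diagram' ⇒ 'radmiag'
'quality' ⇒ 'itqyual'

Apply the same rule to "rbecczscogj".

ogrjbecczsc

The transformation: swap the first and last characters, then move the last 3 characters to the front (rotate right by 3).
Applying both steps to "rbecczscogj": "jbecczscogr", then "ogrjbecczsc".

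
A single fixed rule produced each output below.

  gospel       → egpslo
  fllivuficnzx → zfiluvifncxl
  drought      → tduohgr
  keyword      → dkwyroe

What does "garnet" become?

The pattern: swap each adjacent pair of characters (1↔2, 3↔4, ...), then swap the first and last characters.
"garnet" → "egnrta".

egnrta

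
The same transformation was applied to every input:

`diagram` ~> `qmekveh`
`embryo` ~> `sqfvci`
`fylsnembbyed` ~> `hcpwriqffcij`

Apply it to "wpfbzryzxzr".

In each case the input is transformed by: swap the first and last characters, then shift every letter 4 places forward in the alphabet (wrapping around).
Working it through for "wpfbzryzxzr": intermediate "rpfbzryzxzw", final "vtjfdvcdbda".

vtjfdvcdbda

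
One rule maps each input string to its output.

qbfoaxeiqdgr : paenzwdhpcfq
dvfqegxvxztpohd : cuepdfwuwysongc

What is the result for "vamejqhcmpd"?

The transformation: shift every letter 1 place backward in the alphabet (wrapping around).
Applying that to "vamejqhcmpd" gives "uzldipgbloc".

uzldipgbloc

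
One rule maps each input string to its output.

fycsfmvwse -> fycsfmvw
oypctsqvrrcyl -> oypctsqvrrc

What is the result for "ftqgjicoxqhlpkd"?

The pattern: delete the last 2 characters.
For "ftqgjicoxqhlpkd" the result is "ftqgjicoxqhlp".

ftqgjicoxqhlp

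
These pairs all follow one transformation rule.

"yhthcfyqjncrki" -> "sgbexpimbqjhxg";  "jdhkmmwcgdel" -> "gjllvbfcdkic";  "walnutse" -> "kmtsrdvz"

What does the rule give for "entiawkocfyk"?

shzvjnbexjdm

The rule is to move the first 2 characters to the end (rotate left by 2), then shift every letter 1 place backward in the alphabet (wrapping around).
Applying both steps to "entiawkocfyk": "tiawkocfyken", then "shzvjnbexjdm".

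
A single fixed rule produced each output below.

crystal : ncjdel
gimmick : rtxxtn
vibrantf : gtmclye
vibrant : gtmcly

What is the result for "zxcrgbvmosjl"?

kincrmgxzdu

In each case the input is transformed by: shift every letter 11 places forward in the alphabet (wrapping around), then delete the last character.
Applying both steps to "zxcrgbvmosjl": "kincrmgxzduw", then "kincrmgxzdu".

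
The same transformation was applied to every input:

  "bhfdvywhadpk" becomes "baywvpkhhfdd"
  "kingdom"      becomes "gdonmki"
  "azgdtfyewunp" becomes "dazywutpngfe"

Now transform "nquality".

iayutqnl

Looking at the pairs, the operation is to sort the characters into reverse alphabetical order, then move the last 2 characters to the front (rotate right by 2).
Starting from "nquality": after the first operation, "yutqnlia"; after the second, "iayutqnl".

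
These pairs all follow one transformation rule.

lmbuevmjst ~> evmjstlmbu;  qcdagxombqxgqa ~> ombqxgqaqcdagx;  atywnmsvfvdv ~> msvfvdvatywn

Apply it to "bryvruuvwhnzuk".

uvwhnzukbryvru

Each output is the input with this applied: move the last character to the front, then swap the front and back halves of the string.
Applying both steps to "bryvruuvwhnzuk": "kbryvruuvwhnzu", then "uvwhnzukbryvru".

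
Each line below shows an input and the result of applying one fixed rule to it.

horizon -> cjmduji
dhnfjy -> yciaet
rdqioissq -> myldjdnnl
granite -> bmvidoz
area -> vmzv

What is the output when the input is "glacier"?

bgvxdzm

What's happening: shift every letter 5 places backward in the alphabet (wrapping around).
For "glacier" the result is "bgvxdzm".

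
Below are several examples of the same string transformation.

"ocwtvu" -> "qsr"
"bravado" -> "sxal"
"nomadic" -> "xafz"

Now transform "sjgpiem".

What's happening: shift every letter 3 places backward in the alphabet (wrapping around), then delete the first 3 characters.
For "sjgpiem" the result is "mfbj".
(Check on "nomadic": → "kljxafz" → "xafz" ✓)

mfbj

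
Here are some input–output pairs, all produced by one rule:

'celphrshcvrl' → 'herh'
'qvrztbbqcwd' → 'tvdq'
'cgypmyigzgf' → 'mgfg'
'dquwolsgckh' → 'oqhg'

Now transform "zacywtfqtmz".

What's happening: keep one character in every 3, starting at position 2 (positions 2nd, 5th, 8th, ...), then swap each adjacent pair of characters (1↔2, 3↔4, ...).
"zacywtfqtmz" → "awqz" → "wazq".

wazq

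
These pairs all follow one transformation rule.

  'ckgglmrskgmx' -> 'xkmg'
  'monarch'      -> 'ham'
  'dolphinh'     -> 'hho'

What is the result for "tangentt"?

tea

Looking at the pairs, the operation is to reverse the string, then keep one character in every 3, starting at position 1 (positions 1st, 4th, 7th, ...).
Starting from "tangentt": after the first operation, "ttnegnat"; after the second, "tea".
(Check on "monarch": → "hcranom" → "ham" ✓)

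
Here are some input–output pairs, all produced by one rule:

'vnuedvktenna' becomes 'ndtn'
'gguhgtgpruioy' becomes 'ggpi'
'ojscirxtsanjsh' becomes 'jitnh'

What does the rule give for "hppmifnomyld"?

In each case the input is transformed by: keep one character in every 3, starting at position 2 (positions 2nd, 5th, 8th, ...).
For "hppmifnomyld" the result is "piol".

piol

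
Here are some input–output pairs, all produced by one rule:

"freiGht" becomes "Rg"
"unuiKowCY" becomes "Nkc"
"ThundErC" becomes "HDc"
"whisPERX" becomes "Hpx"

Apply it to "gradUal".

What's happening: keep one character in every 3, starting at position 2 (positions 2nd, 5th, 8th, ...), then flip the case of every letter.
Applying both steps to "gradUal": "rU", then "Ru".

Ru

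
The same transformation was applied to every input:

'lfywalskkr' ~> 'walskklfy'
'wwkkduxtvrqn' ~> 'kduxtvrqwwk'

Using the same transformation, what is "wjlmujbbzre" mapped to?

The pattern: delete the last character, then move the first 3 characters to the end (rotate left by 3).
On "wjlmujbbzre": the first step gives "wjlmujbbzr", and the second then gives "mujbbzrwjl".

mujbbzrwjl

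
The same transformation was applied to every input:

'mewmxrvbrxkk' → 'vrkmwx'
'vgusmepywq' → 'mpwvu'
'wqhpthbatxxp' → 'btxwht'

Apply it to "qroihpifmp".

himqo

The pattern: keep every other character starting from the first (positions 1st, 3rd, 5th, ...), then move the last 3 characters to the front (rotate right by 3).
On "qroihpifmp": the first step gives "qohim", and the second then gives "himqo".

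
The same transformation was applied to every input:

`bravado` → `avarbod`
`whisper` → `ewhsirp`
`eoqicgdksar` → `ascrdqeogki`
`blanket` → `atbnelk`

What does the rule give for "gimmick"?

cmgmiki

Rule — sort the characters into alphabetical order, then take characters alternately from the front and the back (1st, last, 2nd, 2nd-last, ...).
So "gimmick" becomes "cmgmiki".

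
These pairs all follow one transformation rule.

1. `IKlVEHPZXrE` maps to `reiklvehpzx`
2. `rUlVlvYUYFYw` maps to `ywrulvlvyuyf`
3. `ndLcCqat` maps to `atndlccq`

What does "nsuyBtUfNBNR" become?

nrnsuybtufnb

The rule is to move the last 2 characters to the front (rotate right by 2), then convert every letter to lowercase.
For "nsuyBtUfNBNR", step one produces "NRnsuyBtUfNB"; step two turns that into "nrnsuybtufnb".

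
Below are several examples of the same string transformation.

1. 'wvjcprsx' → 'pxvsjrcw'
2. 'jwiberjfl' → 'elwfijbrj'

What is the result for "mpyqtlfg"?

tgpfylqm

Rule — take characters alternately from the front and the back (1st, last, 2nd, 2nd-last, ...), then swap the first and last characters.
Working it through for "mpyqtlfg": intermediate "mgpfylqt", final "tgpfylqm".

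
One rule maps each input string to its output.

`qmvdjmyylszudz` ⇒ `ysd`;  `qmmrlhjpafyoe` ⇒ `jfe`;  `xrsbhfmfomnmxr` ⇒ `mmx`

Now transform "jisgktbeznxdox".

In each case the input is transformed by: keep one character in every 3, starting at position 1 (positions 1st, 4th, 7th, ...), then keep only the last 3 characters.
Working it through for "jisgktbeznxdox": intermediate "jgbno", final "bno".

bno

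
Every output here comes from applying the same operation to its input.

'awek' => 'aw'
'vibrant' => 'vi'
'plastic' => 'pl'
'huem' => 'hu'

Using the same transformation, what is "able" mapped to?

What's happening: keep only the first 2 characters.
On "able" that produces "ab".

ab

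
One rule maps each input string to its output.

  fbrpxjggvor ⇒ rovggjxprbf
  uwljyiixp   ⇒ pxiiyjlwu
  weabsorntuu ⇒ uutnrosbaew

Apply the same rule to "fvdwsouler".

reluoswdvf

Rule — reverse the string.
Doing the same to "fvdwsouler": "reluoswdvf".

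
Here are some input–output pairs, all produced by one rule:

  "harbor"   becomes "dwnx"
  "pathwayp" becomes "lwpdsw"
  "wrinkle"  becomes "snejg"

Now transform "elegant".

What's happening: shift every letter 4 places backward in the alphabet (wrapping around), then delete the last 2 characters.
Applying both steps to "elegant": "ahacwjp", then "ahacw".

ahacw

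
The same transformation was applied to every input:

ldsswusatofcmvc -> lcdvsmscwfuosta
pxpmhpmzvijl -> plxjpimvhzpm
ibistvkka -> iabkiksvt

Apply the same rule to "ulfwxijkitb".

ubltfiwkxji

Looking at the pairs, the operation is to take characters alternately from the front and the back (1st, last, 2nd, 2nd-last, ...).
"ulfwxijkitb" → "ubltfiwkxji".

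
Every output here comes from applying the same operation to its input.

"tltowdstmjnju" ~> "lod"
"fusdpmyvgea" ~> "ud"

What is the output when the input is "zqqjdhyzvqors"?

qjh

In each case the input is transformed by: keep every other character starting from the second (positions 2nd, 4th, 6th, ...), then delete the last 3 characters.
Applying both steps to "zqqjdhyzvqors": "qjhzqr", then "qjh".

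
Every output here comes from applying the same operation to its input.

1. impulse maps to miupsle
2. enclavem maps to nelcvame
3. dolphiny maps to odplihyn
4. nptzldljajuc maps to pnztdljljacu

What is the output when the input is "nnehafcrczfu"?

nnhefarczcuf

What's happening: swap each adjacent pair of characters (1↔2, 3↔4, ...).
Applying that to "nnehafcrczfu" gives "nnhefarczcuf".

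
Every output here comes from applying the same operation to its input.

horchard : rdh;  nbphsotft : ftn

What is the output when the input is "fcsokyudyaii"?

iif

The rule is to move the first character to the end, then keep only the last 3 characters.
Applying both steps to "fcsokyudyaii": "csokyudyaiif", then "iif".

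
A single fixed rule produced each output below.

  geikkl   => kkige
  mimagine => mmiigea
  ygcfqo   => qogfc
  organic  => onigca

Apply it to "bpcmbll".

Looking at the pairs, the operation is to sort the characters into reverse alphabetical order, then delete the first character.
So "bpcmbll" becomes "mllcbb".

mllcbb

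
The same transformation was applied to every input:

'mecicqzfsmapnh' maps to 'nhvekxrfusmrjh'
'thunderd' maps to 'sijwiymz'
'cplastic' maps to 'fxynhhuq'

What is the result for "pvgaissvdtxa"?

Rule — move the first 3 characters to the end (rotate left by 3), then shift every letter 5 places forward in the alphabet (wrapping around).
Working it through for "pvgaissvdtxa": intermediate "aissvdtxapvg", final "fnxxaiycfual".
(Check on "mecicqzfsmapnh": → "icqzfsmapnhmec" → "nhvekxrfusmrjh" ✓)

fnxxaiycfual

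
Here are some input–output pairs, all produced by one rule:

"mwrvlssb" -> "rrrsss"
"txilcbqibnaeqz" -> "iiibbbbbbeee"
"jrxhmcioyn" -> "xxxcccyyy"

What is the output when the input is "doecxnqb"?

Rule — keep one character in every 3, starting at position 3 (positions 3rd, 6th, 9th, ...), then repeat every character 3 times.
Applying both steps to "doecxnqb": "en", then "eeennn".
(Check on "txilcbqibnaeqz": → "ibbe" → "iiibbbbbbeee" ✓)

eeennn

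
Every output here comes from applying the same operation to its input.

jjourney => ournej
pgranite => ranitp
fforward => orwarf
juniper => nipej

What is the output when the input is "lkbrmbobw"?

brmbobl

Looking at the pairs, the operation is to swap the first and last characters, then delete the first 2 characters.
"lkbrmbobw" → "brmbobl".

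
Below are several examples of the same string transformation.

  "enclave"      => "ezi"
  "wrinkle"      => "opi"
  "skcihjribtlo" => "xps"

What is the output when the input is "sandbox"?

The pattern: shift every letter 4 places forward in the alphabet (wrapping around), then keep only the last 3 characters.
So "sandbox" becomes "fsb".

fsb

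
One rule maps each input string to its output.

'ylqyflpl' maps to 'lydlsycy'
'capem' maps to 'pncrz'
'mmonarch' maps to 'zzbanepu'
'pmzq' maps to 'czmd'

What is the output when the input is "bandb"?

Rule — shift every letter 13 places forward in the alphabet (wrapping around) — i.e. ROT13.
So "bandb" becomes "onaqo".

onaqo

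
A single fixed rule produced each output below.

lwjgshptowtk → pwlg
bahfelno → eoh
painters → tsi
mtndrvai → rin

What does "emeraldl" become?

ale

Rule — swap the front and back halves of the string, then keep one character in every 3, starting at position 1 (positions 1st, 4th, 7th, ...).
So "emeraldl" becomes "ale".
(Check on "mtndrvai": → "rvaimtnd" → "rin" ✓)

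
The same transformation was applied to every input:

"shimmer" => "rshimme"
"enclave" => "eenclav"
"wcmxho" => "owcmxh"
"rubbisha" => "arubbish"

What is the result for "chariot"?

Each output is the input with this applied: move the last character to the front.
For "chariot" the result is "tchario".

tchario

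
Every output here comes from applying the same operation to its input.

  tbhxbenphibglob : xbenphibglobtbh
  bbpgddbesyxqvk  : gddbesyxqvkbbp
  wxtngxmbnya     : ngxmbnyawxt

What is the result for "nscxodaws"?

The rule is to move the first 3 characters to the end (rotate left by 3).
For "nscxodaws" the result is "xodawsnsc".

xodawsnsc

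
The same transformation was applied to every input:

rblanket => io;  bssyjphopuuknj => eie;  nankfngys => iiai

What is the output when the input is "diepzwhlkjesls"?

ue

In each case the input is transformed by: shift every letter 5 places backward in the alphabet (wrapping around), then keep only the vowels.
Working it through for "diepzwhlkjesls": intermediate "ydzkurcgfezngn", final "ue".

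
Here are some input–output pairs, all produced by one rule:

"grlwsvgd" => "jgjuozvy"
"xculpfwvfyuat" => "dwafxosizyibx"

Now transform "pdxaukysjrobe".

Each output is the input with this applied: shift every letter 3 places forward in the alphabet (wrapping around), then move the last 2 characters to the front (rotate right by 2).
Doing the same to "pdxaukysjrobe": "ehsgadxnbvmur".

ehsgadxnbvmur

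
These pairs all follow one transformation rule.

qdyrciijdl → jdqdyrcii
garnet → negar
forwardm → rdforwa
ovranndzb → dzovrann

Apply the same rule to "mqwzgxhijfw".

jfmqwzgxhi

Looking at the pairs, the operation is to delete the last character, then move the last 2 characters to the front (rotate right by 2).
Applying that to "mqwzgxhijfw" gives "jfmqwzgxhi".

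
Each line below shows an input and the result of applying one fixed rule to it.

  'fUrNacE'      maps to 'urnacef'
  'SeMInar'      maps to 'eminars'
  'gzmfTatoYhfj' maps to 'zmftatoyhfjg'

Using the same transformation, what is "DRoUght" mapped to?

roughtd

Each output is the input with this applied: move the first character to the end, then convert every letter to lowercase.
"DRoUght" → "RoUghtD" → "roughtd".
(Check on "fUrNacE": → "UrNacEf" → "urnacef" ✓)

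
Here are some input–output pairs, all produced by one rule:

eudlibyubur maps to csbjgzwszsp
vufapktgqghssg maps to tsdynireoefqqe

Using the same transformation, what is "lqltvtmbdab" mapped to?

Looking at the pairs, the operation is to shift every letter 2 places backward in the alphabet (wrapping around).
"lqltvtmbdab" → "jojrtrkzbyz".

jojrtrkzbyz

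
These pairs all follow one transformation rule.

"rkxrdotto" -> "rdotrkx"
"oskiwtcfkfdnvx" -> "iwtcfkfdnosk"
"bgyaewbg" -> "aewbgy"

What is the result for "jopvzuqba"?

In each case the input is transformed by: delete the last 2 characters, then move the first 3 characters to the end (rotate left by 3).
"jopvzuqba" → "vzuqjop".

vzuqjop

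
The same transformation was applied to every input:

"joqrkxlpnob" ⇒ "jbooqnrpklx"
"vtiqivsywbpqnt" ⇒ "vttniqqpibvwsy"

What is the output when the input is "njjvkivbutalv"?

Each output is the input with this applied: take characters alternately from the front and the back (1st, last, 2nd, 2nd-last, ...).
On "njjvkivbutalv" that produces "nvjljavtkuibv".

nvjljavtkuibv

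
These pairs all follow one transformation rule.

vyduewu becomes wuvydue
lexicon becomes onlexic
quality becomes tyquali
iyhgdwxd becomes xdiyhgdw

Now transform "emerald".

ldemera

Rule — move the last 2 characters to the front (rotate right by 2).
Applying that to "emerald" gives "ldemera".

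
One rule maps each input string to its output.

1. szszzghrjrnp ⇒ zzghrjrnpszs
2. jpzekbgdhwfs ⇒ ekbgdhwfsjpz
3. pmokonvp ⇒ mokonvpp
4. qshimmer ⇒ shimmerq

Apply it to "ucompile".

The transformation: move the last 3 characters to the front (rotate right by 3), then swap the front and back halves of the string.
Working it through for "ucompile": intermediate "ileucomp", final "compileu".

compileu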